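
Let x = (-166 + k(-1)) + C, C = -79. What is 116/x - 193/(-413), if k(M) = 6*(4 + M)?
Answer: -4097/93751 ≈ -0.043701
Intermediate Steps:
k(M) = 24 + 6*M
x = -227 (x = (-166 + (24 + 6*(-1))) - 79 = (-166 + (24 - 6)) - 79 = (-166 + 18) - 79 = -148 - 79 = -227)
116/x - 193/(-413) = 116/(-227) - 193/(-413) = 116*(-1/227) - 193*(-1/413) = -116/227 + 193/413 = -4097/93751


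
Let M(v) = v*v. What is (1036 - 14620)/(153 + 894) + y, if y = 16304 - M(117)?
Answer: 908107/349 ≈ 2602.0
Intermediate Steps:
M(v) = v²
y = 2615 (y = 16304 - 1*117² = 16304 - 1*13689 = 16304 - 13689 = 2615)
(1036 - 14620)/(153 + 894) + y = (1036 - 14620)/(153 + 894) + 2615 = -13584/1047 + 2615 = -13584*1/1047 + 2615 = -4528/349 + 2615 = 908107/349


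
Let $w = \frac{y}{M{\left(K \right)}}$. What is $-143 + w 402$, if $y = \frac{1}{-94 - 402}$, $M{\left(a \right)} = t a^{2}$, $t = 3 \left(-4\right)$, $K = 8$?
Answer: $- \frac{9078717}{63488} \approx -143.0$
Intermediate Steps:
$t = -12$
$M{\left(a \right)} = - 12 a^{2}$
$y = - \frac{1}{496}$ ($y = \frac{1}{-496} = - \frac{1}{496} \approx -0.0020161$)
$w = \frac{1}{380928}$ ($w = - \frac{1}{496 \left(- 12 \cdot 8^{2}\right)} = - \frac{1}{496 \left(\left(-12\right) 64\right)} = - \frac{1}{496 \left(-768\right)} = \left(- \frac{1}{496}\right) \left(- \frac{1}{768}\right) = \frac{1}{380928} \approx 2.6252 \cdot 10^{-6}$)
$-143 + w 402 = -143 + \frac{1}{380928} \cdot 402 = -143 + \frac{67}{63488} = - \frac{9078717}{63488}$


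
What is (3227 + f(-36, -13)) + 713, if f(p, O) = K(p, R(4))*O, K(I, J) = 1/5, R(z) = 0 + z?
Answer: 19687/5 ≈ 3937.4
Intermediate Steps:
R(z) = z
K(I, J) = ⅕
f(p, O) = O/5
(3227 + f(-36, -13)) + 713 = (3227 + (⅕)*(-13)) + 713 = (3227 - 13/5) + 713 = 16122/5 + 713 = 19687/5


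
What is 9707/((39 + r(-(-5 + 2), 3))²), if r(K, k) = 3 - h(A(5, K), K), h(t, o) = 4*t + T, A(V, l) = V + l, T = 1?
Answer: 9707/81 ≈ 119.84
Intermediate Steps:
h(t, o) = 1 + 4*t (h(t, o) = 4*t + 1 = 1 + 4*t)
r(K, k) = -18 - 4*K (r(K, k) = 3 - (1 + 4*(5 + K)) = 3 - (1 + (20 + 4*K)) = 3 - (21 + 4*K) = 3 + (-21 - 4*K) = -18 - 4*K)
9707/((39 + r(-(-5 + 2), 3))²) = 9707/((39 + (-18 - (-4)*(-5 + 2)))²) = 9707/((39 + (-18 - (-4)*(-3)))²) = 9707/((39 + (-18 - 4*3))²) = 9707/((39 + (-18 - 12))²) = 9707/((39 - 30)²) = 9707/(9²) = 9707/81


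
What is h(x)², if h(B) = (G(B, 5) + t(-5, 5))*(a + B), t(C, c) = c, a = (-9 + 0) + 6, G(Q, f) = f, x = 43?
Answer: 160000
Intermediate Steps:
a = -3 (a = -9 + 6 = -3)
h(B) = -30 + 10*B (h(B) = (5 + 5)*(-3 + B) = 10*(-3 + B) = -30 + 10*B)
h(x)² = (-30 + 10*43)² = (-30 + 430)² = 400² = 160000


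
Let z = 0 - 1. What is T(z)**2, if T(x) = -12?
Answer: 144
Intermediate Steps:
z = -1
T(z)**2 = (-12)**2 = 144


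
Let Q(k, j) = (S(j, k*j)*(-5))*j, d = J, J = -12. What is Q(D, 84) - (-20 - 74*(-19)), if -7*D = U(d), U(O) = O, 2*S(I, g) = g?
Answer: -31626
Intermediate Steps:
S(I, g) = g/2
d = -12
D = 12/7 (D = -⅐*(-12) = 12/7 ≈ 1.7143)
Q(k, j) = -5*k*j²/2 (Q(k, j) = (((k*j)/2)*(-5))*j = (((j*k)/2)*(-5))*j = ((j*k/2)*(-5))*j = (-5*j*k/2)*j = -5*k*j²/2)
Q(D, 84) - (-20 - 74*(-19)) = -5/2*12/7*84² - (-20 - 74*(-19)) = -5/2*12/7*7056 - (-20 + 1406) = -30240 - 1*1386 = -30240 - 1386 = -31626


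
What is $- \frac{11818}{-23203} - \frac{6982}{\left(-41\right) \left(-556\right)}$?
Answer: $\frac{53699891}{264467794} \approx 0.20305$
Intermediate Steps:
$- \frac{11818}{-23203} - \frac{6982}{\left(-41\right) \left(-556\right)} = \left(-11818\right) \left(- \frac{1}{23203}\right) - \frac{6982}{22796} = \frac{11818}{23203} - \frac{3491}{11398} = \frac{53699891}{264467794}$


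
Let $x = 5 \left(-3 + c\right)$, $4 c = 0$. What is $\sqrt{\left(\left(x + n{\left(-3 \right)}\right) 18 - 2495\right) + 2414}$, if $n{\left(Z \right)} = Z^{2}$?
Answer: $3 i \sqrt{21} \approx 13.748 i$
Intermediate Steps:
$c = 0$ ($c = \frac{1}{4} \cdot 0 = 0$)
$x = -15$ ($x = 5 \left(-3 + 0\right) = 5 \left(-3\right) = -15$)
$\sqrt{\left(\left(x + n{\left(-3 \right)}\right) 18 - 2495\right) + 2414} = \sqrt{\left(\left(-15 + \left(-3\right)^{2}\right) 18 - 2495\right) + 2414} = \sqrt{\left(\left(-15 + 9\right) 18 - 2495\right) + 2414} = \sqrt{\left(\left(-6\right) 18 - 2495\right) + 2414} = \sqrt{\left(-108 - 2495\right) + 2414} = \sqrt{-2603 + 2414} = \sqrt{-189} = 3 i \sqrt{21}$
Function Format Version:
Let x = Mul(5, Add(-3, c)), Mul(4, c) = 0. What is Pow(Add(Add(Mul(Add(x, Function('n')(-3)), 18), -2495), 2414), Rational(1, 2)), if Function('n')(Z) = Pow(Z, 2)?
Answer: Mul(3, I, Pow(21, Rational(1, 2))) ≈ Mul(13.748, I)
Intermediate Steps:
c = 0 (c = Mul(Rational(1, 4), 0) = 0)
x = -15 (x = Mul(5, Add(-3, 0)) = Mul(5, -3) = -15)
Pow(Add(Add(Mul(Add(x, Function('n')(-3)), 18), -2495), 2414), Rational(1, 2)) = Pow(Add(Add(Mul(Add(-15, Pow(-3, 2)), 18), -2495), 2414), Rational(1, 2)) = Pow(Add(Add(Mul(Add(-15, 9), 18), -2495), 2414), Rational(1, 2)) = Pow(Add(Add(Mul(-6, 18), -2495), 2414), Rational(1, 2)) = Pow(Add(Add(-108, -2495), 2414), Rational(1, 2)) = Pow(Add(-2603, 2414), Rational(1, 2)) = Pow(-189, Rational(1, 2)) = Mul(3, I, Pow(21, Rational(1, 2)))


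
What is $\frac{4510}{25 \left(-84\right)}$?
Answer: $- \frac{451}{210} \approx -2.1476$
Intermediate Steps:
$\frac{4510}{25 \left(-84\right)} = \frac{4510}{-2100} = 4510 \left(- \frac{1}{2100}\right) = - \frac{451}{210}$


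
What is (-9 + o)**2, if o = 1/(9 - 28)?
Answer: 29584/361 ≈ 81.950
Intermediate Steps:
o = -1/19 (o = 1/(-19) = -1/19 ≈ -0.052632)
(-9 + o)**2 = (-9 - 1/19)**2 = (-172/19)**2 = 29584/361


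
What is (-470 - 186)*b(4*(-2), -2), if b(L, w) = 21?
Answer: -13776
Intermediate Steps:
(-470 - 186)*b(4*(-2), -2) = (-470 - 186)*21 = -656*21 = -13776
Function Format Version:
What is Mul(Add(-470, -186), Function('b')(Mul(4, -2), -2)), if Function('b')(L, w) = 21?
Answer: -13776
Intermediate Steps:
Mul(Add(-470, -186), Function('b')(Mul(4, -2), -2)) = Mul(Add(-470, -186), 21) = Mul(-656, 21) = -13776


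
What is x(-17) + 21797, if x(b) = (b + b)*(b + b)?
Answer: 22953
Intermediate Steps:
x(b) = 4*b**2 (x(b) = (2*b)*(2*b) = 4*b**2)
x(-17) + 21797 = 4*(-17)**2 + 21797 = 4*289 + 21797 = 1156 + 21797 = 22953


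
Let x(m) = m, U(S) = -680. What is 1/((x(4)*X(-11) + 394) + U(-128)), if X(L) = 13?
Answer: -1/234 ≈ -0.0042735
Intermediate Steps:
1/((x(4)*X(-11) + 394) + U(-128)) = 1/((4*13 + 394) - 680) = 1/((52 + 394) - 680) = 1/(446 - 680) = 1/(-234) = -1/234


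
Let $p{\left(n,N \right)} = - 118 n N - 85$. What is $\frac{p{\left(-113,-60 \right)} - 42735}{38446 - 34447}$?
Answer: $- \frac{842860}{3999} \approx -210.77$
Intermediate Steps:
$p{\left(n,N \right)} = -85 - 118 N n$ ($p{\left(n,N \right)} = - 118 N n - 85 = -85 - 118 N n$)
$\frac{p{\left(-113,-60 \right)} - 42735}{38446 - 34447} = \frac{\left(-85 - \left(-7080\right) \left(-113\right)\right) - 42735}{38446 - 34447} = \frac{\left(-85 - 800040\right) - 42735}{3999} = \left(-800125 - 42735\right) \frac{1}{3999} = \left(-842860\right) \frac{1}{3999} = - \frac{842860}{3999}$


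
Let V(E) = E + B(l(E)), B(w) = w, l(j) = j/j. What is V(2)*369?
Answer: 1107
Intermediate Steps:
l(j) = 1
V(E) = 1 + E (V(E) = E + 1 = 1 + E)
V(2)*369 = (1 + 2)*369 = 3*369 = 1107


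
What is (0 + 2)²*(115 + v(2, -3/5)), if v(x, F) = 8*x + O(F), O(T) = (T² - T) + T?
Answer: 13136/25 ≈ 525.44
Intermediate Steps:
O(T) = T²
v(x, F) = F² + 8*x (v(x, F) = 8*x + F² = F² + 8*x)
(0 + 2)²*(115 + v(2, -3/5)) = (0 + 2)²*(115 + ((-3/5)² + 8*2)) = 2²*(115 + ((-3*⅕)² + 16)) = 4*(115 + ((-⅗)² + 16)) = 4*(115 + (9/25 + 16)) = 4*(115 + 409/25) = 4*(3284/25) = 13136/25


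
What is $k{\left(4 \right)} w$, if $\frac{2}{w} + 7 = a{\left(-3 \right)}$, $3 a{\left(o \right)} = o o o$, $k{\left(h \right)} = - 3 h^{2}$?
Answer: $6$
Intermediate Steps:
$a{\left(o \right)} = \frac{o^{3}}{3}$ ($a{\left(o \right)} = \frac{o o o}{3} = \frac{o^{2} o}{3} = \frac{o^{3}}{3}$)
$w = - \frac{1}{8}$ ($w = \frac{2}{-7 + \frac{\left(-3\right)^{3}}{3}} = \frac{2}{-7 + \frac{1}{3} \left(-27\right)} = \frac{2}{-7 - 9} = \frac{2}{-16} = 2 \left(- \frac{1}{16}\right) = - \frac{1}{8} \approx -0.125$)
$k{\left(4 \right)} w = - 3 \cdot 4^{2} \left(- \frac{1}{8}\right) = \left(-3\right) 16 \left(- \frac{1}{8}\right) = \left(-48\right) \left(- \frac{1}{8}\right) = 6$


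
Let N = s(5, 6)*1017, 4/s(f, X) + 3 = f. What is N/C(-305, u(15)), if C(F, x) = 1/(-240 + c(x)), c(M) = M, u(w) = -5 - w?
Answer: -528840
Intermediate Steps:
s(f, X) = 4/(-3 + f)
N = 2034 (N = (4/(-3 + 5))*1017 = (4/2)*1017 = (4*(½))*1017 = 2*1017 = 2034)
C(F, x) = 1/(-240 + x)
N/C(-305, u(15)) = 2034/(1/(-240 + (-5 - 1*15))) = 2034/(1/(-240 + (-5 - 15))) = 2034/(1/(-240 - 20)) = 2034/(1/(-260)) = 2034/(-1/260) = 2034*(-260) = -528840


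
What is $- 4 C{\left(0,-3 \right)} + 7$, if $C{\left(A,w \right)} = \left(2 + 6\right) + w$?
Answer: $-13$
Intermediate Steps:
$C{\left(A,w \right)} = 8 + w$
$- 4 C{\left(0,-3 \right)} + 7 = - 4 \left(8 - 3\right) + 7 = \left(-4\right) 5 + 7 = -20 + 7 = -13$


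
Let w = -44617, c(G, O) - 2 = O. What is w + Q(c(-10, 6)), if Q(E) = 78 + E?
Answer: -44531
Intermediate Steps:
c(G, O) = 2 + O
w + Q(c(-10, 6)) = -44617 + (78 + (2 + 6)) = -44617 + (78 + 8) = -44617 + 86 = -44531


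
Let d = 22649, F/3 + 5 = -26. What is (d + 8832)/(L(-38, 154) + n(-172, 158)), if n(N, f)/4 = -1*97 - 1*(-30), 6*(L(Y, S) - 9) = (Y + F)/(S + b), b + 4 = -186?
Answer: -6799896/55813 ≈ -121.83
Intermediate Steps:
b = -190 (b = -4 - 186 = -190)
F = -93 (F = -15 + 3*(-26) = -15 - 78 = -93)
L(Y, S) = 9 + (-93 + Y)/(6*(-190 + S)) (L(Y, S) = 9 + ((Y - 93)/(S - 190))/6 = 9 + ((-93 + Y)/(-190 + S))/6 = 9 + (-93 + Y)/(6*(-190 + S)))
n(N, f) = -268 (n(N, f) = 4*(-1*97 - 1*(-30)) = 4*(-97 + 30) = 4*(-67) = -268)
(d + 8832)/(L(-38, 154) + n(-172, 158)) = (22649 + 8832)/((-10353 - 38 + 54*154)/(6*(-190 + 154)) - 268) = 31481/((1/6)*(-10353 - 38 + 8316)/(-36) - 268) = 31481/((1/6)*(-1/36)*(-2075) - 268) = 31481/(2075/216 - 268) = 31481/(-55813/216) = 31481*(-216/55813) = -6799896/55813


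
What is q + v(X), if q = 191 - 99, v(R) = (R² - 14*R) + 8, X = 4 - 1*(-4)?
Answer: 52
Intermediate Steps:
X = 8 (X = 4 + 4 = 8)
v(R) = 8 + R² - 14*R
q = 92
q + v(X) = 92 + (8 + 8² - 14*8) = 92 + (8 + 64 - 112) = 92 - 40 = 52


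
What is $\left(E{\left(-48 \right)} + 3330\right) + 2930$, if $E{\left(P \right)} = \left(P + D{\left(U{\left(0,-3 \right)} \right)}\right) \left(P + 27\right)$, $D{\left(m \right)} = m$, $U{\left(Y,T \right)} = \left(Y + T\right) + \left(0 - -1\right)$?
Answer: $7310$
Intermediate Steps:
$U{\left(Y,T \right)} = 1 + T + Y$ ($U{\left(Y,T \right)} = \left(T + Y\right) + \left(0 + 1\right) = \left(T + Y\right) + 1 = 1 + T + Y$)
$E{\left(P \right)} = \left(-2 + P\right) \left(27 + P\right)$ ($E{\left(P \right)} = \left(P + \left(1 - 3 + 0\right)\right) \left(P + 27\right) = \left(P - 2\right) \left(27 + P\right) = \left(-2 + P\right) \left(27 + P\right)$)
$\left(E{\left(-48 \right)} + 3330\right) + 2930 = \left(\left(-54 + \left(-48\right)^{2} + 25 \left(-48\right)\right) + 3330\right) + 2930 = \left(\left(-54 + 2304 - 1200\right) + 3330\right) + 2930 = \left(1050 + 3330\right) + 2930 = 4380 + 2930 = 7310$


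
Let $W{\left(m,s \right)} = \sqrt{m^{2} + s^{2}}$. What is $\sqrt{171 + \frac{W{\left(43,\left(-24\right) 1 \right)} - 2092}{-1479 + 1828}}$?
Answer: $\frac{\sqrt{20097863 + 1745 \sqrt{97}}}{349} \approx 12.851$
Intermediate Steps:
$\sqrt{171 + \frac{W{\left(43,\left(-24\right) 1 \right)} - 2092}{-1479 + 1828}} = \sqrt{171 + \frac{\sqrt{43^{2} + \left(\left(-24\right) 1\right)^{2}} - 2092}{-1479 + 1828}} = \sqrt{171 + \frac{\sqrt{1849 + \left(-24\right)^{2}} - 2092}{349}} = \sqrt{171 + \left(\sqrt{1849 + 576} - 2092\right) \frac{1}{349}} = \sqrt{171 + \left(\sqrt{2425} - 2092\right) \frac{1}{349}} = \sqrt{171 + \left(5 \sqrt{97} - 2092\right) \frac{1}{349}} = \sqrt{171 + \left(-2092 + 5 \sqrt{97}\right) \frac{1}{349}} = \sqrt{171 - \left(\frac{2092}{349} - \frac{5 \sqrt{97}}{349}\right)} = \sqrt{\frac{57587}{349} + \frac{5 \sqrt{97}}{349}}$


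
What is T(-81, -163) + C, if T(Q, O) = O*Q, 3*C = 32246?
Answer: 71855/3 ≈ 23952.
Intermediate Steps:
C = 32246/3 (C = (⅓)*32246 = 32246/3 ≈ 10749.)
T(-81, -163) + C = -163*(-81) + 32246/3 = 13203 + 32246/3 = 71855/3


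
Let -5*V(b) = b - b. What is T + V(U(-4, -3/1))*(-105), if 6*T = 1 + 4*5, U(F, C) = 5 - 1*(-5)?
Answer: 7/2 ≈ 3.5000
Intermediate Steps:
U(F, C) = 10 (U(F, C) = 5 + 5 = 10)
V(b) = 0 (V(b) = -(b - b)/5 = -1/5*0 = 0)
T = 7/2 (T = (1 + 4*5)/6 = (1 + 20)/6 = (1/6)*21 = 7/2 ≈ 3.5000)
T + V(U(-4, -3/1))*(-105) = 7/2 + 0*(-105) = 7/2 + 0 = 7/2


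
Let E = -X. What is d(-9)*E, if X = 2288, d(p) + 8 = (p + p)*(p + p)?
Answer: -723008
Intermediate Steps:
d(p) = -8 + 4*p² (d(p) = -8 + (p + p)*(p + p) = -8 + (2*p)*(2*p) = -8 + 4*p²)
E = -2288 (E = -1*2288 = -2288)
d(-9)*E = (-8 + 4*(-9)²)*(-2288) = (-8 + 4*81)*(-2288) = (-8 + 324)*(-2288) = 316*(-2288) = -723008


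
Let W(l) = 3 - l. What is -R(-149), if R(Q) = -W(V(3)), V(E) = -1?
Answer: 4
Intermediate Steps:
R(Q) = -4 (R(Q) = -(3 - 1*(-1)) = -(3 + 1) = -1*4 = -4)
-R(-149) = -1*(-4) = 4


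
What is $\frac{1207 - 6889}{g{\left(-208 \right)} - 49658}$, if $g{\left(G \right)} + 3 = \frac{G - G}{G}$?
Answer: $\frac{5682}{49661} \approx 0.11442$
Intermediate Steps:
$g{\left(G \right)} = -3$ ($g{\left(G \right)} = -3 + \frac{G - G}{G} = -3 + \frac{0}{G} = -3 + 0 = -3$)
$\frac{1207 - 6889}{g{\left(-208 \right)} - 49658} = \frac{1207 - 6889}{-3 - 49658} = - \frac{5682}{-49661} = \left(-5682\right) \left(- \frac{1}{49661}\right) = \frac{5682}{49661}$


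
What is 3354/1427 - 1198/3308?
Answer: 4692743/2360258 ≈ 1.9882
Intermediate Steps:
3354/1427 - 1198/3308 = 3354*(1/1427) - 1198*1/3308 = 3354/1427 - 599/1654 = 4692743/2360258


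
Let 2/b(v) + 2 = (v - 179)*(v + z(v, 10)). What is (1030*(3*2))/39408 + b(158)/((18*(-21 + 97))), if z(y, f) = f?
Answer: 310868629/1982320920 ≈ 0.15682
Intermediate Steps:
b(v) = 2/(-2 + (-179 + v)*(10 + v)) (b(v) = 2/(-2 + (v - 179)*(v + 10)) = 2/(-2 + (-179 + v)*(10 + v)))
(1030*(3*2))/39408 + b(158)/((18*(-21 + 97))) = (1030*(3*2))/39408 + (2/(-1792 + 158² - 169*158))/((18*(-21 + 97))) = (1030*6)*(1/39408) + (2/(-1792 + 24964 - 26702))/((18*76)) = 6180*(1/39408) + (2/(-3530))/1368 = 515/3284 + (2*(-1/3530))*(1/1368) = 515/3284 - 1/1765*1/1368 = 515/3284 - 1/2414520 = 310868629/1982320920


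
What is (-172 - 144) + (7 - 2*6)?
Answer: -321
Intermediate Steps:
(-172 - 144) + (7 - 2*6) = -316 + (7 - 12) = -316 - 5 = -321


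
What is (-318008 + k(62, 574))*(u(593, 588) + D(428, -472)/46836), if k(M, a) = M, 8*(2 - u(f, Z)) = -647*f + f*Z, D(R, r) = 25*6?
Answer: -7239461325719/5204 ≈ -1.3911e+9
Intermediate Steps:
D(R, r) = 150
u(f, Z) = 2 + 647*f/8 - Z*f/8 (u(f, Z) = 2 - (-647*f + f*Z)/8 = 2 - (-647*f + Z*f)/8 = 2 + (647*f/8 - Z*f/8) = 2 + 647*f/8 - Z*f/8)
(-318008 + k(62, 574))*(u(593, 588) + D(428, -472)/46836) = (-318008 + 62)*((2 + (647/8)*593 - ⅛*588*593) + 150/46836) = -317946*((2 + 383671/8 - 87171/2) + 150*(1/46836)) = -317946*(35003/8 + 25/7806) = -317946*136616809/31224 = -7239461325719/5204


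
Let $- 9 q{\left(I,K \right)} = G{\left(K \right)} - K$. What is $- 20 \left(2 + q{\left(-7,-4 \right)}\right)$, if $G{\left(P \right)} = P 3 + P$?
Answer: $- \frac{200}{3} \approx -66.667$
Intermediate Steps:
$G{\left(P \right)} = 4 P$ ($G{\left(P \right)} = 3 P + P = 4 P$)
$q{\left(I,K \right)} = - \frac{K}{3}$ ($q{\left(I,K \right)} = - \frac{4 K - K}{9} = - \frac{3 K}{9} = - \frac{K}{3}$)
$- 20 \left(2 + q{\left(-7,-4 \right)}\right) = - 20 \left(2 - - \frac{4}{3}\right) = - 20 \left(2 + \frac{4}{3}\right) = \left(-20\right) \frac{10}{3} = - \frac{200}{3}$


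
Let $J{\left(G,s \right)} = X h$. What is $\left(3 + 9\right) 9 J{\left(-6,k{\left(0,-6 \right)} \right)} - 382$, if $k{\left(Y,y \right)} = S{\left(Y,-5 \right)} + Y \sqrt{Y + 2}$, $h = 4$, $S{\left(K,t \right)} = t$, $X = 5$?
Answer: $1778$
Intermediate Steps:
$k{\left(Y,y \right)} = -5 + Y \sqrt{2 + Y}$ ($k{\left(Y,y \right)} = -5 + Y \sqrt{Y + 2} = -5 + Y \sqrt{2 + Y}$)
$J{\left(G,s \right)} = 20$ ($J{\left(G,s \right)} = 5 \cdot 4 = 20$)
$\left(3 + 9\right) 9 J{\left(-6,k{\left(0,-6 \right)} \right)} - 382 = \left(3 + 9\right) 9 \cdot 20 - 382 = 12 \cdot 9 \cdot 20 - 382 = 108 \cdot 20 - 382 = 2160 - 382 = 1778$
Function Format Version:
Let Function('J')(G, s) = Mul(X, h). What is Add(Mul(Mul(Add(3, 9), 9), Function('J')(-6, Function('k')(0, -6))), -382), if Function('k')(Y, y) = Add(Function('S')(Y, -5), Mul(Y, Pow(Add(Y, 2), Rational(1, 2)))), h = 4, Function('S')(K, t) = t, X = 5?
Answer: 1778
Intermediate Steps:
Function('k')(Y, y) = Add(-5, Mul(Y, Pow(Add(2, Y), Rational(1, 2)))) (Function('k')(Y, y) = Add(-5, Mul(Y, Pow(Add(Y, 2), Rational(1, 2)))) = Add(-5, Mul(Y, Pow(Add(2, Y), Rational(1, 2)))))
Function('J')(G, s) = 20 (Function('J')(G, s) = Mul(5, 4) = 20)
Add(Mul(Mul(Add(3, 9), 9), Function('J')(-6, Function('k')(0, -6))), -382) = Add(Mul(Mul(Add(3, 9), 9), 20), -382) = Add(Mul(Mul(12, 9), 20), -382) = Add(Mul(108, 20), -382) = Add(2160, -382) = 1778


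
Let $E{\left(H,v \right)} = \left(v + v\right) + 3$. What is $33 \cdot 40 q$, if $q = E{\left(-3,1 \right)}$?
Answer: $6600$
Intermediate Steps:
$E{\left(H,v \right)} = 3 + 2 v$ ($E{\left(H,v \right)} = 2 v + 3 = 3 + 2 v$)
$q = 5$ ($q = 3 + 2 \cdot 1 = 3 + 2 = 5$)
$33 \cdot 40 q = 33 \cdot 40 \cdot 5 = 1320 \cdot 5 = 6600$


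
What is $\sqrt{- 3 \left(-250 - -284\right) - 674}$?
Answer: $2 i \sqrt{194} \approx 27.857 i$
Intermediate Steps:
$\sqrt{- 3 \left(-250 - -284\right) - 674} = \sqrt{- 3 \left(-250 + 284\right) - 674} = \sqrt{\left(-3\right) 34 - 674} = \sqrt{-102 - 674} = \sqrt{-776} = 2 i \sqrt{194}$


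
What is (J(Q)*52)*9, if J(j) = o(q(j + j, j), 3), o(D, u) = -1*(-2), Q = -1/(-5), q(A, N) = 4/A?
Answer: 936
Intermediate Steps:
Q = ⅕ (Q = -1*(-⅕) = ⅕ ≈ 0.20000)
o(D, u) = 2
J(j) = 2
(J(Q)*52)*9 = (2*52)*9 = 104*9 = 936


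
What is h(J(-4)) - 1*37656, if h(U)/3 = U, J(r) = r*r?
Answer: -37608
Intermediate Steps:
J(r) = r²
h(U) = 3*U
h(J(-4)) - 1*37656 = 3*(-4)² - 1*37656 = 3*16 - 37656 = 48 - 37656 = -37608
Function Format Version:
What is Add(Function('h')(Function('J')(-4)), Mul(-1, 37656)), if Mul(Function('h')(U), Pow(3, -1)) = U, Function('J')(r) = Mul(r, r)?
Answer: -37608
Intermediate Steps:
Function('J')(r) = Pow(r, 2)
Function('h')(U) = Mul(3, U)
Add(Function('h')(Function('J')(-4)), Mul(-1, 37656)) = Add(Mul(3, Pow(-4, 2)), Mul(-1, 37656)) = Add(Mul(3, 16), -37656) = Add(48, -37656) = -37608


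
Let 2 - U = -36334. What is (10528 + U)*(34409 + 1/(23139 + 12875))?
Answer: 29037068595064/18007 ≈ 1.6125e+9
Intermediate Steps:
U = 36336 (U = 2 - 1*(-36334) = 2 + 36334 = 36336)
(10528 + U)*(34409 + 1/(23139 + 12875)) = (10528 + 36336)*(34409 + 1/(23139 + 12875)) = 46864*(34409 + 1/36014) = 46864*(1239205727/36014) = 29037068595064/18007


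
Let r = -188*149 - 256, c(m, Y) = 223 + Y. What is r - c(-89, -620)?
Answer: -27871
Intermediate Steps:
r = -28268 (r = -28012 - 256 = -28268)
r - c(-89, -620) = -28268 - (223 - 620) = -28268 - 1*(-397) = -28268 + 397 = -27871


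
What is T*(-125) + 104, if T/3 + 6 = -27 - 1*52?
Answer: 31979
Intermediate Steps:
T = -255 (T = -18 + 3*(-27 - 1*52) = -18 + 3*(-27 - 52) = -18 + 3*(-79) = -18 - 237 = -255)
T*(-125) + 104 = -255*(-125) + 104 = 31875 + 104 = 31979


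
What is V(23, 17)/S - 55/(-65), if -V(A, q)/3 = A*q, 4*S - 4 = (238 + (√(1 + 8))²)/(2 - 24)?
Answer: 447887/689 ≈ 650.05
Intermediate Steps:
S = -159/88 (S = 1 + ((238 + (√(1 + 8))²)/(2 - 24))/4 = 1 + ((238 + (√9)²)/(-22))/4 = 1 + ((238 + 3²)*(-1/22))/4 = 1 + ((238 + 9)*(-1/22))/4 = 1 + (247*(-1/22))/4 = 1 + (¼)*(-247/22) = 1 - 247/88 = -159/88 ≈ -1.8068)
V(A, q) = -3*A*q
V(23, 17)/S - 55/(-65) = (-3*23*17)/(-159/88) - 55/(-65) = -1173*(-88/159) - 55*(-1/65) = 34408/53 + 11/13 = 447887/689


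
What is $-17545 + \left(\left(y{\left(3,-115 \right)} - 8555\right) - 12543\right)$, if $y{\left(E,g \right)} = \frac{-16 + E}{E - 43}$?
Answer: $- \frac{1545707}{40} \approx -38643.0$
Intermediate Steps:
$y{\left(E,g \right)} = \frac{-16 + E}{-43 + E}$
$-17545 + \left(\left(y{\left(3,-115 \right)} - 8555\right) - 12543\right) = -17545 - \left(21098 - \frac{-16 + 3}{-43 + 3}\right) = -17545 - \left(21098 - \frac{1}{-40} \left(-13\right)\right) = -17545 - \frac{843907}{40} = - \frac{1545707}{40}$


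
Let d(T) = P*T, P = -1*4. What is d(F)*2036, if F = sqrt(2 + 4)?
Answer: -8144*sqrt(6) ≈ -19949.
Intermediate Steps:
P = -4
F = sqrt(6) ≈ 2.4495
d(T) = -4*T
d(F)*2036 = -4*sqrt(6)*2036 = -8144*sqrt(6)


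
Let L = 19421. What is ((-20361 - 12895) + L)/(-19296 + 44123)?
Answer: -13835/24827 ≈ -0.55726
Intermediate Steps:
((-20361 - 12895) + L)/(-19296 + 44123) = ((-20361 - 12895) + 19421)/(-19296 + 44123) = (-33256 + 19421)/24827 = -13835*1/24827 = -13835/24827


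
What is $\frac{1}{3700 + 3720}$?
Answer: $\frac{1}{7420} \approx 0.00013477$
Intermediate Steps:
$\frac{1}{3700 + 3720} = \frac{1}{7420}$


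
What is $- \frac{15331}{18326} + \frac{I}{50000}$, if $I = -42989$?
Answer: $- \frac{777183207}{458150000} \approx -1.6964$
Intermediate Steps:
$- \frac{15331}{18326} + \frac{I}{50000} = - \frac{15331}{18326} - \frac{42989}{50000} = - \frac{777183207}{458150000}$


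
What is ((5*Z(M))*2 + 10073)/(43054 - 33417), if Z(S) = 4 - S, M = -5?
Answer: 10163/9637 ≈ 1.0546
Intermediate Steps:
((5*Z(M))*2 + 10073)/(43054 - 33417) = ((5*(4 - 1*(-5)))*2 + 10073)/(43054 - 33417) = ((5*(4 + 5))*2 + 10073)/9637 = ((5*9)*2 + 10073)*(1/9637) = (45*2 + 10073)*(1/9637) = (90 + 10073)*(1/9637) = 10163*(1/9637) = 10163/9637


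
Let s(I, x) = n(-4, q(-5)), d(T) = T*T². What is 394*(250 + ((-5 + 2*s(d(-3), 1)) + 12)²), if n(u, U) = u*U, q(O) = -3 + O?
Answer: 2084654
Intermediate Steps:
d(T) = T³
n(u, U) = U*u
s(I, x) = 32 (s(I, x) = (-3 - 5)*(-4) = -8*(-4) = 32)
394*(250 + ((-5 + 2*s(d(-3), 1)) + 12)²) = 394*(250 + ((-5 + 2*32) + 12)²) = 394*(250 + ((-5 + 64) + 12)²) = 394*(250 + (59 + 12)²) = 394*(250 + 71²) = 394*(250 + 5041) = 394*5291 = 2084654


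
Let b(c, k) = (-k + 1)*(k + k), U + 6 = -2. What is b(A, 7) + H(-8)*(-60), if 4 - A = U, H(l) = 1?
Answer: -144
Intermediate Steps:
U = -8 (U = -6 - 2 = -8)
A = 12 (A = 4 - 1*(-8) = 4 + 8 = 12)
b(c, k) = 2*k*(1 - k) (b(c, k) = (1 - k)*(2*k) = 2*k*(1 - k))
b(A, 7) + H(-8)*(-60) = 2*7*(1 - 1*7) + 1*(-60) = 2*7*(1 - 7) - 60 = 2*7*(-6) - 60 = -84 - 60 = -144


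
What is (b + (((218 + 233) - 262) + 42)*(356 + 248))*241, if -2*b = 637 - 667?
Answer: 33628899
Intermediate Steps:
b = 15 (b = -(637 - 667)/2 = -1/2*(-30) = 15)
(b + (((218 + 233) - 262) + 42)*(356 + 248))*241 = (15 + (((218 + 233) - 262) + 42)*(356 + 248))*241 = (15 + ((451 - 262) + 42)*604)*241 = (15 + (189 + 42)*604)*241 = (15 + 231*604)*241 = (15 + 139524)*241 = 139539*241 = 33628899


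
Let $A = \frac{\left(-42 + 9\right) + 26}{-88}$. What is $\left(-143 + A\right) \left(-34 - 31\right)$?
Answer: $\frac{817505}{88} \approx 9289.8$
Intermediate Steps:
$A = \frac{7}{88}$ ($A = \left(-33 + 26\right) \left(- \frac{1}{88}\right) = \left(-7\right) \left(- \frac{1}{88}\right) = \frac{7}{88} \approx 0.079545$)
$\left(-143 + A\right) \left(-34 - 31\right) = \left(-143 + \frac{7}{88}\right) \left(-34 - 31\right) = \left(- \frac{12577}{88}\right) \left(-65\right) = \frac{817505}{88}$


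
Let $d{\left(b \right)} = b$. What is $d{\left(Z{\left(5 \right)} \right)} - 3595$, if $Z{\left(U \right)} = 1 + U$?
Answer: $-3589$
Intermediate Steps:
$d{\left(Z{\left(5 \right)} \right)} - 3595 = \left(1 + 5\right) - 3595 = 6 - 3595 = -3589$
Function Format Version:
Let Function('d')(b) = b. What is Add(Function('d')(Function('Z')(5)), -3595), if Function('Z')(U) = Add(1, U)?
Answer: -3589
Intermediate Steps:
Add(Function('d')(Function('Z')(5)), -3595) = Add(Add(1, 5), -3595) = Add(6, -3595) = -3589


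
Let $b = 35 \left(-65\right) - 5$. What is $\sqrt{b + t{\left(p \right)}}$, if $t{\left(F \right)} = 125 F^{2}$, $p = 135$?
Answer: $\sqrt{2275845} \approx 1508.6$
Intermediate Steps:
$b = -2280$ ($b = -2275 + \left(-8 + 3\right) = -2275 - 5 = -2280$)
$\sqrt{b + t{\left(p \right)}} = \sqrt{-2280 + 125 \cdot 135^{2}} = \sqrt{-2280 + 125 \cdot 18225} = \sqrt{-2280 + 2278125} = \sqrt{2275845}$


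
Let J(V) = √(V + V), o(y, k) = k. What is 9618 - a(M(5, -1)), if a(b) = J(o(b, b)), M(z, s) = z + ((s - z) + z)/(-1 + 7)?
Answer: 9618 - √87/3 ≈ 9614.9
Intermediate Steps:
J(V) = √2*√V (J(V) = √(2*V) = √2*√V)
M(z, s) = z + s/6
a(b) = √2*√b
9618 - a(M(5, -1)) = 9618 - √2*√(5 + (⅙)*(-1)) = 9618 - √2*√(5 - ⅙) = 9618 - √2*√(29/6) = 9618 - √2*√174/6 = 9618 - √87/3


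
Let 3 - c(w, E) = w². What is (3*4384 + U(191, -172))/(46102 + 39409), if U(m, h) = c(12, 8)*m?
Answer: -13779/85511 ≈ -0.16114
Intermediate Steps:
c(w, E) = 3 - w²
U(m, h) = -141*m (U(m, h) = (3 - 1*12²)*m = (3 - 1*144)*m = (3 - 144)*m = -141*m)
(3*4384 + U(191, -172))/(46102 + 39409) = (3*4384 - 141*191)/(46102 + 39409) = (13152 - 26931)/85511 = -13779*1/85511 = -13779/85511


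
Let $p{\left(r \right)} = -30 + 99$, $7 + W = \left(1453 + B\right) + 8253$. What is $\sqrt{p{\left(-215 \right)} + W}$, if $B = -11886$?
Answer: $i \sqrt{2118} \approx 46.022 i$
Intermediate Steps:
$W = -2187$ ($W = -7 + \left(\left(1453 - 11886\right) + 8253\right) = -7 + \left(-10433 + 8253\right) = -7 - 2180 = -2187$)
$p{\left(r \right)} = 69$
$\sqrt{p{\left(-215 \right)} + W} = \sqrt{69 - 2187} = \sqrt{-2118} = i \sqrt{2118}$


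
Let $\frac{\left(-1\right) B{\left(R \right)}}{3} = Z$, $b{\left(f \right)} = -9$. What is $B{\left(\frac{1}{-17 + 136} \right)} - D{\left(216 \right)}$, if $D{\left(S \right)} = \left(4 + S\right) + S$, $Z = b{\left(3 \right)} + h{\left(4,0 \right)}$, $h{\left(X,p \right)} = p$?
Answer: $-409$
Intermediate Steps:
$Z = -9$ ($Z = -9 + 0 = -9$)
$B{\left(R \right)} = 27$ ($B{\left(R \right)} = \left(-3\right) \left(-9\right) = 27$)
$D{\left(S \right)} = 4 + 2 S$
$B{\left(\frac{1}{-17 + 136} \right)} - D{\left(216 \right)} = 27 - \left(4 + 2 \cdot 216\right) = 27 - \left(4 + 432\right) = 27 - 436 = -409$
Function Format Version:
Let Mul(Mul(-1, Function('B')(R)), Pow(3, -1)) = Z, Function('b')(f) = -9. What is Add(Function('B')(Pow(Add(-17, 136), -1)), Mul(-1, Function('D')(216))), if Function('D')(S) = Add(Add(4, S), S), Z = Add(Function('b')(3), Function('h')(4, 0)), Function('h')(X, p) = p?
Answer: -409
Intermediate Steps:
Z = -9 (Z = Add(-9, 0) = -9)
Function('B')(R) = 27 (Function('B')(R) = Mul(-3, -9) = 27)
Function('D')(S) = Add(4, Mul(2, S))
Add(Function('B')(Pow(Add(-17, 136), -1)), Mul(-1, Function('D')(216))) = Add(27, Mul(-1, Add(4, Mul(2, 216)))) = Add(27, Mul(-1, Add(4, 432))) = Add(27, Mul(-1, 436)) = Add(27, -436) = -409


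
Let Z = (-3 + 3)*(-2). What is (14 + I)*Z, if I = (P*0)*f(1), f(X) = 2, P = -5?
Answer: 0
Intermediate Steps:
Z = 0 (Z = 0*(-2) = 0)
I = 0 (I = -5*0*2 = 0*2 = 0)
(14 + I)*Z = (14 + 0)*0 = 14*0 = 0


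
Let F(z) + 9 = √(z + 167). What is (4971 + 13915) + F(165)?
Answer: 18877 + 2*√83 ≈ 18895.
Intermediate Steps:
F(z) = -9 + √(167 + z) (F(z) = -9 + √(z + 167) = -9 + √(167 + z))
(4971 + 13915) + F(165) = (4971 + 13915) + (-9 + √(167 + 165)) = 18886 + (-9 + √332) = 18886 + (-9 + 2*√83) = 18877 + 2*√83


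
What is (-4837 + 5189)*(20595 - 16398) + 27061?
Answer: 1504405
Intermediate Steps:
(-4837 + 5189)*(20595 - 16398) + 27061 = 352*4197 + 27061 = 1477344 + 27061 = 1504405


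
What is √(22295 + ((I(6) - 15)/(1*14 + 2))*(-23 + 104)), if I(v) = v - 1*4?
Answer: √355667/4 ≈ 149.09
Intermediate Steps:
I(v) = -4 + v (I(v) = v - 4 = -4 + v)
√(22295 + ((I(6) - 15)/(1*14 + 2))*(-23 + 104)) = √(22295 + (((-4 + 6) - 15)/(1*14 + 2))*(-23 + 104)) = √(22295 + ((2 - 15)/(14 + 2))*81) = √(22295 - 13/16*81) = √(22295 - 1053/16) = √(355667/16) = √355667/4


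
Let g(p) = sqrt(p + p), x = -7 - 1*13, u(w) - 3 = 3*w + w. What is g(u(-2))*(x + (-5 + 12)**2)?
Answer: 29*I*sqrt(10) ≈ 91.706*I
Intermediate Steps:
u(w) = 3 + 4*w (u(w) = 3 + (3*w + w) = 3 + 4*w)
x = -20 (x = -7 - 13 = -20)
g(p) = sqrt(2)*sqrt(p) (g(p) = sqrt(2*p) = sqrt(2)*sqrt(p))
g(u(-2))*(x + (-5 + 12)**2) = (sqrt(2)*sqrt(3 + 4*(-2)))*(-20 + (-5 + 12)**2) = (sqrt(2)*sqrt(3 - 8))*(-20 + 7**2) = (sqrt(2)*sqrt(-5))*(-20 + 49) = (sqrt(2)*(I*sqrt(5)))*29 = (I*sqrt(10))*29 = 29*I*sqrt(10)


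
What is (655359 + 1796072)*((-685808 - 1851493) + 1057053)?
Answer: -3628725834888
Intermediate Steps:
(655359 + 1796072)*((-685808 - 1851493) + 1057053) = 2451431*(-2537301 + 1057053) = 2451431*(-1480248) = -3628725834888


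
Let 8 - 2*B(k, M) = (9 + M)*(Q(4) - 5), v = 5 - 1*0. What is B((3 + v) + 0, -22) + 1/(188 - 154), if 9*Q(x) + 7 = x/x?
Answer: -1673/51 ≈ -32.804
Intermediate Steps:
v = 5 (v = 5 + 0 = 5)
Q(x) = -2/3 (Q(x) = -7/9 + (x/x)/9 = -7/9 + (1/9)*1 = -7/9 + 1/9 = -2/3)
B(k, M) = 59/2 + 17*M/6 (B(k, M) = 4 - (9 + M)*(-2/3 - 5)/2 = 4 - (9 + M)*(-17)/(2*3) = 4 - (-51 - 17*M/3)/2 = 4 + (51/2 + 17*M/6) = 59/2 + 17*M/6)
B((3 + v) + 0, -22) + 1/(188 - 154) = (59/2 + (17/6)*(-22)) + 1/(188 - 154) = (59/2 - 187/3) + 1/34 = -197/6 + 1/34 = -1673/51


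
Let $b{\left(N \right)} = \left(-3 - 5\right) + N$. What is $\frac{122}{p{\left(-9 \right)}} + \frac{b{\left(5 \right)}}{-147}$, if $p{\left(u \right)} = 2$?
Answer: $\frac{2990}{49} \approx 61.02$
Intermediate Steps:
$b{\left(N \right)} = -8 + N$
$\frac{122}{p{\left(-9 \right)}} + \frac{b{\left(5 \right)}}{-147} = \frac{122}{2} + \frac{-8 + 5}{-147} = 122 \cdot \frac{1}{2} - - \frac{1}{49} = 61 + \frac{1}{49} = \frac{2990}{49}$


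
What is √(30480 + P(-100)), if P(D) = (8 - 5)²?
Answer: √30489 ≈ 174.61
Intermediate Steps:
P(D) = 9 (P(D) = 3² = 9)
√(30480 + P(-100)) = √(30480 + 9) = √30489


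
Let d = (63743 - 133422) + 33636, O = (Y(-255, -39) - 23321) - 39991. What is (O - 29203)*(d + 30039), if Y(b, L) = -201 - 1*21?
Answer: 556792948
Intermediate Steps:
Y(b, L) = -222 (Y(b, L) = -201 - 21 = -222)
O = -63534 (O = (-222 - 23321) - 39991 = -23543 - 39991 = -63534)
d = -36043 (d = -69679 + 33636 = -36043)
(O - 29203)*(d + 30039) = (-63534 - 29203)*(-36043 + 30039) = -92737*(-6004) = 556792948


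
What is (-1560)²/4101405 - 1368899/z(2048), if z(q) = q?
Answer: -373961679353/559978496 ≈ -667.81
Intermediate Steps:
(-1560)²/4101405 - 1368899/z(2048) = (-1560)²/4101405 - 1368899/2048 = 2433600*(1/4101405) - 1368899*1/2048 = 162240/273427 - 1368899/2048 = -373961679353/559978496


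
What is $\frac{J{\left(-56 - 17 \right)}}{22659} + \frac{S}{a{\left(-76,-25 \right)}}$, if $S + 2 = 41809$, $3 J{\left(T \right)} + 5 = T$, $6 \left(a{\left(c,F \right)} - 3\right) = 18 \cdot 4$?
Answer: $\frac{8096619}{2905} \approx 2787.1$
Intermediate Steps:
$a{\left(c,F \right)} = 15$ ($a{\left(c,F \right)} = 3 + \frac{18 \cdot 4}{6} = 3 + \frac{1}{6} \cdot 72 = 3 + 12 = 15$)
$J{\left(T \right)} = - \frac{5}{3} + \frac{T}{3}$
$S = 41807$ ($S = -2 + 41809 = 41807$)
$\frac{J{\left(-56 - 17 \right)}}{22659} + \frac{S}{a{\left(-76,-25 \right)}} = \frac{- \frac{5}{3} + \frac{-56 - 17}{3}}{22659} + \frac{41807}{15} = \left(- \frac{5}{3} + \frac{-56 - 17}{3}\right) \frac{1}{22659} + 41807 \cdot \frac{1}{15} = \left(- \frac{5}{3} + \frac{1}{3} \left(-73\right)\right) \frac{1}{22659} + \frac{41807}{15} = \left(- \frac{5}{3} - \frac{73}{3}\right) \frac{1}{22659} + \frac{41807}{15} = \left(-26\right) \frac{1}{22659} + \frac{41807}{15} = - \frac{2}{1743} + \frac{41807}{15} = \frac{8096619}{2905}$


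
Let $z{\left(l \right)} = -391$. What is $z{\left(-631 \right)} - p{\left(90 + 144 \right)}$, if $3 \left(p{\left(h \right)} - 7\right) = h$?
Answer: $-476$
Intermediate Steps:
$p{\left(h \right)} = 7 + \frac{h}{3}$
$z{\left(-631 \right)} - p{\left(90 + 144 \right)} = -391 - \left(7 + \frac{90 + 144}{3}\right) = -391 - \left(7 + \frac{1}{3} \cdot 234\right) = -391 - \left(7 + 78\right) = -391 - 85 = -476$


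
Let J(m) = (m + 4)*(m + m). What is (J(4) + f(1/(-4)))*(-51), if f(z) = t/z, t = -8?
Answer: -4896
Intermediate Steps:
J(m) = 2*m*(4 + m) (J(m) = (4 + m)*(2*m) = 2*m*(4 + m))
f(z) = -8/z
(J(4) + f(1/(-4)))*(-51) = (2*4*(4 + 4) - 8/(1/(-4)))*(-51) = (2*4*8 - 8/(-¼))*(-51) = (64 - 8*(-4))*(-51) = (64 + 32)*(-51) = 96*(-51) = -4896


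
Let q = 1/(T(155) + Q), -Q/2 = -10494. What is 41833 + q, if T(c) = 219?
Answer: 887152432/21207 ≈ 41833.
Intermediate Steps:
Q = 20988 (Q = -2*(-10494) = 20988)
q = 1/21207 (q = 1/(219 + 20988) = 1/21207 ≈ 4.7154e-5)
41833 + q = 41833 + 1/21207 = 887152432/21207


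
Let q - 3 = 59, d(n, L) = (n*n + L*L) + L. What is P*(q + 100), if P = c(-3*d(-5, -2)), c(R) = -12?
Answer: -1944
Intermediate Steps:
d(n, L) = L + L**2 + n**2 (d(n, L) = (n**2 + L**2) + L = (L**2 + n**2) + L = L + L**2 + n**2)
q = 62 (q = 3 + 59 = 62)
P = -12
P*(q + 100) = -12*(62 + 100) = -12*162 = -1944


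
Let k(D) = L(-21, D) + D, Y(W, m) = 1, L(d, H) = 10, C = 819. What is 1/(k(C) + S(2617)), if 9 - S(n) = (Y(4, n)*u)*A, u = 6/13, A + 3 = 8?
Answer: 13/10864 ≈ 0.0011966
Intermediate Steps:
A = 5 (A = -3 + 8 = 5)
u = 6/13 (u = 6*(1/13) = 6/13 ≈ 0.46154)
k(D) = 10 + D
S(n) = 87/13 (S(n) = 9 - 1*(6/13)*5 = 9 - 6*5/13 = 9 - 1*30/13 = 9 - 30/13 = 87/13)
1/(k(C) + S(2617)) = 1/((10 + 819) + 87/13) = 1/(829 + 87/13) = 1/(10864/13) = 13/10864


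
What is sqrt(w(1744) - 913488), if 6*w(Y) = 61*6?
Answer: I*sqrt(913427) ≈ 955.73*I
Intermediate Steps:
w(Y) = 61 (w(Y) = (61*6)/6 = (1/6)*366 = 61)
sqrt(w(1744) - 913488) = sqrt(61 - 913488) = sqrt(-913427) = I*sqrt(913427)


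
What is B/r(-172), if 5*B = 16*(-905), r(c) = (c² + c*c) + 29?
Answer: -2896/59197 ≈ -0.048921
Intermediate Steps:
r(c) = 29 + 2*c² (r(c) = (c² + c²) + 29 = 2*c² + 29 = 29 + 2*c²)
B = -2896 (B = (16*(-905))/5 = (⅕)*(-14480) = -2896)
B/r(-172) = -2896/(29 + 2*(-172)²) = -2896/(29 + 2*29584) = -2896/(29 + 59168) = -2896/59197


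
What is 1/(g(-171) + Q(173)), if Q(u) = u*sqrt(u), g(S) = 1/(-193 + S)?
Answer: 364/686026791631 + 22921808*sqrt(173)/686026791631 ≈ 0.00043947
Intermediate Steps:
Q(u) = u**(3/2)
1/(g(-171) + Q(173)) = 1/(1/(-193 - 171) + 173**(3/2)) = 1/(1/(-364) + 173*sqrt(173)) = 1/(-1/364 + 173*sqrt(173))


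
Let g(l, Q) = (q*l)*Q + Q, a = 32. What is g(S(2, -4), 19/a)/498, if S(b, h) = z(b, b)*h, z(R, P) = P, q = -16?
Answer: 817/5312 ≈ 0.15380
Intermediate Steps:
S(b, h) = b*h
g(l, Q) = Q - 16*Q*l (g(l, Q) = (-16*l)*Q + Q = -16*Q*l + Q = Q - 16*Q*l)
g(S(2, -4), 19/a)/498 = ((19/32)*(1 - 32*(-4)))/498 = ((19*(1/32))*(1 - 16*(-8)))*(1/498) = (19*(1 + 128)/32)*(1/498) = ((19/32)*129)*(1/498) = (2451/32)*(1/498) = 817/5312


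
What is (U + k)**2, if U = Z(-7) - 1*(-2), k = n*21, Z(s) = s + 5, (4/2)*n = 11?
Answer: 53361/4 ≈ 13340.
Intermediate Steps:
n = 11/2 (n = (1/2)*11 = 11/2 ≈ 5.5000)
Z(s) = 5 + s
k = 231/2 (k = (11/2)*21 = 231/2 ≈ 115.50)
U = 0 (U = (5 - 7) - 1*(-2) = -2 + 2 = 0)
(U + k)**2 = (0 + 231/2)**2 = (231/2)**2 = 53361/4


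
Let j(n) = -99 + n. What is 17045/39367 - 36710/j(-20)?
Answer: 1447190925/4684673 ≈ 308.92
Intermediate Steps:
17045/39367 - 36710/j(-20) = 17045/39367 - 36710/(-99 - 20) = 17045*(1/39367) - 36710/(-119) = 17045/39367 - 36710*(-1/119) = 17045/39367 + 36710/119 = 1447190925/4684673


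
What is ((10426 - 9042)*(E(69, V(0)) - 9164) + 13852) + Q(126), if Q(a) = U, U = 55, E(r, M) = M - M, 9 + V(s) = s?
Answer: -12669069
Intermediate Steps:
V(s) = -9 + s
E(r, M) = 0
Q(a) = 55
((10426 - 9042)*(E(69, V(0)) - 9164) + 13852) + Q(126) = ((10426 - 9042)*(0 - 9164) + 13852) + 55 = (1384*(-9164) + 13852) + 55 = (-12682976 + 13852) + 55 = -12669124 + 55 = -12669069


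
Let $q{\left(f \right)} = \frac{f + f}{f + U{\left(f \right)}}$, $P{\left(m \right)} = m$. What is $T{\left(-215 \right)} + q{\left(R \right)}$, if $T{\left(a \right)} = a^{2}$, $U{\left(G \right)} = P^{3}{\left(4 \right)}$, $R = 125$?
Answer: $\frac{8736775}{189} \approx 46226.0$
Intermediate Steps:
$U{\left(G \right)} = 64$ ($U{\left(G \right)} = 4^{3} = 64$)
$q{\left(f \right)} = \frac{2 f}{64 + f}$ ($q{\left(f \right)} = \frac{f + f}{f + 64} = \frac{2 f}{64 + f}$)
$T{\left(-215 \right)} + q{\left(R \right)} = \left(-215\right)^{2} + 2 \cdot 125 \frac{1}{64 + 125} = 46225 + 2 \cdot 125 \cdot \frac{1}{189} = 46225 + \frac{250}{189} = \frac{8736775}{189}$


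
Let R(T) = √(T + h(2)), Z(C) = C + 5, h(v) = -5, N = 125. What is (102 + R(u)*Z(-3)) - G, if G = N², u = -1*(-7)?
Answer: -15523 + 2*√2 ≈ -15520.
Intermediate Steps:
u = 7
G = 15625 (G = 125² = 15625)
Z(C) = 5 + C
R(T) = √(-5 + T) (R(T) = √(T - 5) = √(-5 + T))
(102 + R(u)*Z(-3)) - G = (102 + √(-5 + 7)*(5 - 3)) - 1*15625 = (102 + √2*2) - 15625 = (102 + 2*√2) - 15625 = -15523 + 2*√2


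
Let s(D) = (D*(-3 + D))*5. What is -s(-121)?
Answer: -75020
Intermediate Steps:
s(D) = 5*D*(-3 + D)
-s(-121) = -5*(-121)*(-3 - 121) = -5*(-121)*(-124) = -1*75020 = -75020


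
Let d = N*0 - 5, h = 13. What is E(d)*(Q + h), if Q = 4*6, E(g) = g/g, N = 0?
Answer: 37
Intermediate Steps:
d = -5 (d = 0*0 - 5 = 0 - 5 = -5)
E(g) = 1
Q = 24
E(d)*(Q + h) = 1*(24 + 13) = 1*37 = 37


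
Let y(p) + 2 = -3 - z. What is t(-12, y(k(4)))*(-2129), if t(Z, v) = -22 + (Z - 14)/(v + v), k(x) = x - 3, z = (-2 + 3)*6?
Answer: 487541/11 ≈ 44322.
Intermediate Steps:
z = 6 (z = 1*6 = 6)
k(x) = -3 + x
y(p) = -11 (y(p) = -2 + (-3 - 1*6) = -2 + (-3 - 6) = -2 - 9 = -11)
t(Z, v) = -22 + (-14 + Z)/(2*v) (t(Z, v) = -22 + (-14 + Z)/((2*v)) = -22 + (-14 + Z)*(1/(2*v)) = -22 + (-14 + Z)/(2*v))
t(-12, y(k(4)))*(-2129) = ((½)*(-14 - 12 - 44*(-11))/(-11))*(-2129) = ((½)*(-1/11)*(-14 - 12 + 484))*(-2129) = ((½)*(-1/11)*458)*(-2129) = -229/11*(-2129) = 487541/11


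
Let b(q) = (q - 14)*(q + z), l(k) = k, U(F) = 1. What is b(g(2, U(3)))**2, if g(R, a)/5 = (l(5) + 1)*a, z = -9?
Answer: 112896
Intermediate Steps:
g(R, a) = 30*a (g(R, a) = 5*((5 + 1)*a) = 5*(6*a) = 30*a)
b(q) = (-14 + q)*(-9 + q) (b(q) = (q - 14)*(q - 9) = (-14 + q)*(-9 + q))
b(g(2, U(3)))**2 = (126 + (30*1)**2 - 690)**2 = (126 + 30**2 - 23*30)**2 = (126 + 900 - 690)**2 = 336**2 = 112896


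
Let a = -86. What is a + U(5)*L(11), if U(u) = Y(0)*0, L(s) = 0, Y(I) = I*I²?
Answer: -86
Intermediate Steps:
Y(I) = I³
U(u) = 0 (U(u) = 0³*0 = 0*0 = 0)
a + U(5)*L(11) = -86 + 0*0 = -86 + 0 = -86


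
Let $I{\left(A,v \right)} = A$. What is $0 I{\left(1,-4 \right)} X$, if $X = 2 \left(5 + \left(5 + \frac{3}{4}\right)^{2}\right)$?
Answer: $0$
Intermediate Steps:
$X = \frac{609}{8}$ ($X = 2 \left(5 + \left(5 + 3 \cdot \frac{1}{4}\right)^{2}\right) = 2 \left(5 + \left(5 + \frac{3}{4}\right)^{2}\right) = 2 \left(5 + \left(\frac{23}{4}\right)^{2}\right) = 2 \left(5 + \frac{529}{16}\right) = 2 \cdot \frac{609}{16} = \frac{609}{8} \approx 76.125$)
$0 I{\left(1,-4 \right)} X = 0 \cdot 1 \cdot \frac{609}{8} = 0 \cdot \frac{609}{8} = 0$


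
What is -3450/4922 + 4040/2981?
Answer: 208705/318967 ≈ 0.65431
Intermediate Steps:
-3450/4922 + 4040/2981 = -3450*1/4922 + 4040*(1/2981) = -75/107 + 4040/2981 = 208705/318967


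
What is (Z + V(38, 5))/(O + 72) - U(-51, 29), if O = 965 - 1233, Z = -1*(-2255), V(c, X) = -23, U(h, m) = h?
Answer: 1941/49 ≈ 39.612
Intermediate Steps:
Z = 2255
O = -268
(Z + V(38, 5))/(O + 72) - U(-51, 29) = (2255 - 23)/(-268 + 72) - 1*(-51) = 2232/(-196) + 51 = 2232*(-1/196) + 51 = -558/49 + 51 = 1941/49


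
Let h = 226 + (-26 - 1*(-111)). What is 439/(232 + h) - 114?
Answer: -61463/543 ≈ -113.19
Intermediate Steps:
h = 311 (h = 226 + (-26 + 111) = 226 + 85 = 311)
439/(232 + h) - 114 = 439/(232 + 311) - 114 = 439/543 - 114 = -61463/543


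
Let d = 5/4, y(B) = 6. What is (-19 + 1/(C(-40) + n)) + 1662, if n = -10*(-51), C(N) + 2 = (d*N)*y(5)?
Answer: 341745/208 ≈ 1643.0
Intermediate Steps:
d = 5/4 (d = 5*(1/4) = 5/4 ≈ 1.2500)
C(N) = -2 + 15*N/2 (C(N) = -2 + (5*N/4)*6 = -2 + 15*N/2)
n = 510
(-19 + 1/(C(-40) + n)) + 1662 = (-19 + 1/((-2 + (15/2)*(-40)) + 510)) + 1662 = (-19 + 1/((-2 - 300) + 510)) + 1662 = (-19 + 1/(-302 + 510)) + 1662 = (-19 + 1/208) + 1662 = -3951/208 + 1662 = 341745/208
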